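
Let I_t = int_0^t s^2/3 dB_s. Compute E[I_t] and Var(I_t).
E[I_t] = 0; Var(I_t) = t^5/45

The Itô integral of a deterministic integrand f(s) has mean 0 because each increment f(s) * (B_{s+ds} - B_s) has mean 0. By the Itô isometry:
  Var( int_0^t f(s) dB_s ) = E[ (int_0^t f(s) dB_s)^2 ] = int_0^t f(s)^2 ds.
Here f(s) = s^2/3, so f(s)^2 = s^4/9. Integrate:
  int_0^t (s^4/9) ds = t^5/45.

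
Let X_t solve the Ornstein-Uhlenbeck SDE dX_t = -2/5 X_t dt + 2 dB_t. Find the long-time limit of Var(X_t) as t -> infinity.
lim Var(X_t) = 5

The OU SDE dX = -theta X dt + sigma dB admits the integrating factor exp(theta t): d(exp(theta t) X_t) = sigma exp(theta t) dB_t. Integrating from 0 to t gives X_t = x_0 * exp(-theta t) + sigma * int_0^t exp(-theta (t-s)) dB_s for any initial x_0. The Itô integral has variance (by the Itô isometry) sigma^2 * int_0^t exp(-2 theta (t - s)) ds = sigma^2 * (1 - exp(-2 theta t)) / (2 theta), independent of x_0.
With theta = 2/5, sigma = 2:
  Var(X_t) = (2)^2 * (1 - exp(-2*2/5 t)) / (2 * 2/5) = 5 - 5*exp(-4*t/5).
As t -> infinity, exp(-2*2/5 t) -> 0, so the stationary variance is sigma^2 / (2 theta) = 5.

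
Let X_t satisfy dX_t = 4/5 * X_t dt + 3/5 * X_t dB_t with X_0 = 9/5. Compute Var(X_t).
Var(X_t) = 81*(exp(9*t/25) - 1)*exp(8*t/5)/25

For GBM dX = mu X dt + sigma X dB with X_0 = x_0, apply Itô to Y = log X: dY = (mu - sigma^2/2) dt + sigma dB, so Y_t = log(x_0) + (mu - sigma^2/2) t + sigma B_t and hence X_t = x_0 * exp((mu - sigma^2/2) t + sigma B_t).
With mu = 4/5, sigma = 3/5, x_0 = 9/5, this gives:
  X_t = 9/5 * exp((31/50) * t + (3/5) * B_t).
Since sigma*B_t ~ Normal(0, sigma^2 t), E[exp(sigma*B_t)] = exp(sigma^2 t / 2); so E[X_t] = x_0 * exp((mu - sigma^2/2) t) * exp(sigma^2 t / 2) = x_0 * exp(mu t) = 9*exp(4*t/5)/5.
Var(X_t) = E[X_t^2] - (E[X_t])^2 = x_0^2 * exp(2 mu t) * (exp(sigma^2 t) - 1) = 81*(exp(9*t/25) - 1)*exp(8*t/5)/25.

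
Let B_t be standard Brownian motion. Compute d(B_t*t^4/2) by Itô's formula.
d(B_t*t^4/2) = (2*B_t*t^3) dt + (t^4/2) dB_t

Itô's formula for f(t, x): d f(t, B_t) = (f_t + (1/2) f_xx) dt + f_x dB_t. Compute partials of f(t, x) = t^4*x/2:
  f_t(t,x)  = 2*t^3*x
  f_x(t,x)  = t^4/2
  f_xx(t,x) = 0
Assemble drift = f_t + (1/2) f_xx = 2*t^3*x and diffusion = f_x = t^4/2. Substituting x = B_t:
  d(B_t*t^4/2) = (2*B_t*t^3) dt + (t^4/2) dB_t.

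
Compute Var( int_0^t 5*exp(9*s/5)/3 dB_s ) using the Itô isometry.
Var = 125*exp(18*t/5)/162 - 125/162

The Itô integral of a deterministic integrand f(s) has mean 0 because each increment f(s) * (B_{s+ds} - B_s) has mean 0. By the Itô isometry:
  Var( int_0^t f(s) dB_s ) = E[ (int_0^t f(s) dB_s)^2 ] = int_0^t f(s)^2 ds.
Here f(s) = 5*exp(9*s/5)/3, so f(s)^2 = 25*exp(18*s/5)/9. Integrate:
  int_0^t (25*exp(18*s/5)/9) ds = 125*exp(18*t/5)/162 - 125/162.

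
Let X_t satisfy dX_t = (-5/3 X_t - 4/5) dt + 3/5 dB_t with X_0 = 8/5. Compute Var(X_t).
Var(X_t) = 27/250 - 27*exp(-10*t/3)/250

The variance V(t) = Var(X_t) satisfies V'(t) = 2 a V(t) + c^2 with V(0) = 0 (drift coefficient is linear in X, diffusion is constant). With a = -5/3, c = 3/5, the solution is
  V(t) = (c^2 / (2 a)) * (exp(2 a t) - 1)
       = ((3/5)^2 / (2*(-5/3))) * (exp((-10/3) t) - 1)
       = 27/250 - 27*exp(-10*t/3)/250.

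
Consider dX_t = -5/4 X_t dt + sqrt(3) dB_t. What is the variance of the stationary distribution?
lim Var(X_t) = 6/5

The OU SDE dX = -theta X dt + sigma dB admits the integrating factor exp(theta t): d(exp(theta t) X_t) = sigma exp(theta t) dB_t. Integrating from 0 to t gives X_t = x_0 * exp(-theta t) + sigma * int_0^t exp(-theta (t-s)) dB_s for any initial x_0. The Itô integral has variance (by the Itô isometry) sigma^2 * int_0^t exp(-2 theta (t - s)) ds = sigma^2 * (1 - exp(-2 theta t)) / (2 theta), independent of x_0.
With theta = 5/4, sigma = sqrt(3):
  Var(X_t) = (sqrt(3))^2 * (1 - exp(-2*5/4 t)) / (2 * 5/4) = 6/5 - 6*exp(-5*t/2)/5.
As t -> infinity, exp(-2*5/4 t) -> 0, so the stationary variance is sigma^2 / (2 theta) = 6/5.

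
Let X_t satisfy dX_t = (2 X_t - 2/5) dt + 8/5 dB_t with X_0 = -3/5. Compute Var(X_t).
Var(X_t) = 16*exp(4*t)/25 - 16/25

The variance V(t) = Var(X_t) satisfies V'(t) = 2 a V(t) + c^2 with V(0) = 0 (drift coefficient is linear in X, diffusion is constant). With a = 2, c = 8/5, the solution is
  V(t) = (c^2 / (2 a)) * (exp(2 a t) - 1)
       = ((8/5)^2 / (2*2)) * (exp(4 t) - 1)
       = 16*exp(4*t)/25 - 16/25.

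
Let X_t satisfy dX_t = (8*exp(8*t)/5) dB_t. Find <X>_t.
<X>_t = 4*exp(16*t)/25 - 4/25

For an Itô process dX_t = a(t) dt + b(t) dB_t, the quadratic variation is <X>_t = int_0^t b(s)^2 ds (the drift term does not contribute). Here b(s) = 8*exp(8*s)/5, so
  b(s)^2 = 64*exp(16*s)/25.
Integrating from 0 to t:
  <X>_t = int_0^t (64*exp(16*s)/25) ds = 4*exp(16*t)/25 - 4/25.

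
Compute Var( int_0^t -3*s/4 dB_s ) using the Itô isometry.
Var = 3*t^3/16

The Itô integral of a deterministic integrand f(s) has mean 0 because each increment f(s) * (B_{s+ds} - B_s) has mean 0. By the Itô isometry:
  Var( int_0^t f(s) dB_s ) = E[ (int_0^t f(s) dB_s)^2 ] = int_0^t f(s)^2 ds.
Here f(s) = -3*s/4, so f(s)^2 = 9*s^2/16. Integrate:
  int_0^t (9*s^2/16) ds = 3*t^3/16.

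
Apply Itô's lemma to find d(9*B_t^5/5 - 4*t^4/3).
d(9*B_t^5/5 - 4*t^4/3) = (18*B_t^3 - 16*t^3/3) dt + (9*B_t^4) dB_t

Itô's formula for f(t, x): d f(t, B_t) = (f_t + (1/2) f_xx) dt + f_x dB_t. Compute partials of f(t, x) = -4*t^4/3 + 9*x^5/5:
  f_t(t,x)  = -16*t^3/3
  f_x(t,x)  = 9*x^4
  f_xx(t,x) = 36*x^3
Assemble drift = f_t + (1/2) f_xx = -16*t^3/3 + 18*x^3 and diffusion = f_x = 9*x^4. Substituting x = B_t:
  d(9*B_t^5/5 - 4*t^4/3) = (18*B_t^3 - 16*t^3/3) dt + (9*B_t^4) dB_t.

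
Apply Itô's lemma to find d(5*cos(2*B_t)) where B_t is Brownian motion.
d(5*cos(2*B_t)) = (-10*cos(2*B_t)) dt + (-10*sin(2*B_t)) dB_t

Itô's formula for f(B_t) gives d f(B_t) = f'(B_t) dB_t + (1/2) f''(B_t) dt. Compute derivatives of f(x) = 5*cos(2*x):
  f'(x)  = -10*sin(2*x)
  f''(x) = -20*cos(2*x)
Substitute x = B_t and multiply the f'' term by 1/2:
  drift     = (1/2) * (-20*cos(2*x)) evaluated at B_t = -10*cos(2*B_t)
  diffusion = (-10*sin(2*x)) evaluated at B_t = -10*sin(2*B_t)
Therefore d(5*cos(2*B_t)) = (-10*cos(2*B_t)) dt + (-10*sin(2*B_t)) dB_t.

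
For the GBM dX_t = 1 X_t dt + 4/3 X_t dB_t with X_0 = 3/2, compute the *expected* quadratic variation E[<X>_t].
E[<X>_t] = 18*exp(34*t/9)/17 - 18/17

<X>_t = int_0^t ((4/3) * X_s)^2 ds. Taking expectation inside the integral: E[<X>_t] = (4/3)^2 * int_0^t E[X_s^2] ds. For GBM, E[X_s^2] = x_0^2 * exp((2 mu + sigma^2) s). Integrating:
  E[<X>_t] = (4/3)^2 * (3/2)^2 * (exp((2*1 + (4/3)^2) t) - 1) / (2*1 + (4/3)^2)
           = (4/3)^2 * (3/2)^2 * (exp((34/9) t) - 1) / (34/9) = 18*exp(34*t/9)/17 - 18/17.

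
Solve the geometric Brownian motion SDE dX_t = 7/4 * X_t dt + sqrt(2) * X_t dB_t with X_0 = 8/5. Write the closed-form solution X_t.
X_t = 8/5 * exp((3/4) * t + (sqrt(2)) * B_t)

For GBM dX = mu X dt + sigma X dB with X_0 = x_0, apply Itô to Y = log X: dY = (mu - sigma^2/2) dt + sigma dB, so Y_t = log(x_0) + (mu - sigma^2/2) t + sigma B_t and hence X_t = x_0 * exp((mu - sigma^2/2) t + sigma B_t).
With mu = 7/4, sigma = sqrt(2), x_0 = 8/5, this gives:
  X_t = 8/5 * exp((3/4) * t + (sqrt(2)) * B_t).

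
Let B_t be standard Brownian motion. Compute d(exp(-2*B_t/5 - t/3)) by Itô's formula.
d(exp(-2*B_t/5 - t/3)) = (-19*exp(-2*B_t/5 - t/3)/75) dt + (-2*exp(-2*B_t/5 - t/3)/5) dB_t

Itô's formula for f(t, x): d f(t, B_t) = (f_t + (1/2) f_xx) dt + f_x dB_t. Compute partials of f(t, x) = exp(-t/3 - 2*x/5):
  f_t(t,x)  = -exp(-t/3 - 2*x/5)/3
  f_x(t,x)  = -2*exp(-t/3 - 2*x/5)/5
  f_xx(t,x) = 4*exp(-t/3 - 2*x/5)/25
Assemble drift = f_t + (1/2) f_xx = -19*exp(-t/3 - 2*x/5)/75 and diffusion = f_x = -2*exp(-t/3 - 2*x/5)/5. Substituting x = B_t:
  d(exp(-2*B_t/5 - t/3)) = (-19*exp(-2*B_t/5 - t/3)/75) dt + (-2*exp(-2*B_t/5 - t/3)/5) dB_t.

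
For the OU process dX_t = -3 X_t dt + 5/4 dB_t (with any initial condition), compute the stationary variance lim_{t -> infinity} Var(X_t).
lim Var(X_t) = 25/96

The OU SDE dX = -theta X dt + sigma dB admits the integrating factor exp(theta t): d(exp(theta t) X_t) = sigma exp(theta t) dB_t. Integrating from 0 to t gives X_t = x_0 * exp(-theta t) + sigma * int_0^t exp(-theta (t-s)) dB_s for any initial x_0. The Itô integral has variance (by the Itô isometry) sigma^2 * int_0^t exp(-2 theta (t - s)) ds = sigma^2 * (1 - exp(-2 theta t)) / (2 theta), independent of x_0.
With theta = 3, sigma = 5/4:
  Var(X_t) = (5/4)^2 * (1 - exp(-2*3 t)) / (2 * 3) = 25/96 - 25*exp(-6*t)/96.
As t -> infinity, exp(-2*3 t) -> 0, so the stationary variance is sigma^2 / (2 theta) = 25/96.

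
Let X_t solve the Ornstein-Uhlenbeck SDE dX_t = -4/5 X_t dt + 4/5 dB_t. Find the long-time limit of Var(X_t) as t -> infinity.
lim Var(X_t) = 2/5

The OU SDE dX = -theta X dt + sigma dB admits the integrating factor exp(theta t): d(exp(theta t) X_t) = sigma exp(theta t) dB_t. Integrating from 0 to t gives X_t = x_0 * exp(-theta t) + sigma * int_0^t exp(-theta (t-s)) dB_s for any initial x_0. The Itô integral has variance (by the Itô isometry) sigma^2 * int_0^t exp(-2 theta (t - s)) ds = sigma^2 * (1 - exp(-2 theta t)) / (2 theta), independent of x_0.
With theta = 4/5, sigma = 4/5:
  Var(X_t) = (4/5)^2 * (1 - exp(-2*4/5 t)) / (2 * 4/5) = 2/5 - 2*exp(-8*t/5)/5.
As t -> infinity, exp(-2*4/5 t) -> 0, so the stationary variance is sigma^2 / (2 theta) = 2/5.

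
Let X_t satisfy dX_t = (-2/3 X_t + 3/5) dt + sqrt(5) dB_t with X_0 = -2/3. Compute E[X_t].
E[X_t] = 9/10 - 47*exp(-2*t/3)/30

Taking expectations and using E[dB_t] = 0, the mean m(t) = E[X_t] satisfies the ODE m'(t) = a m(t) + b with m(0) = x_0. With a = -2/3, b = 3/5, x_0 = -2/3, the solution is
  m(t) = x_0 * exp(a t) + (b/a) * (exp(a t) - 1)
       = (-2/3) * exp((-2/3) t) + ((3/5)/(-2/3)) * (exp((-2/3) t) - 1)
       = 9/10 - 47*exp(-2*t/3)/30.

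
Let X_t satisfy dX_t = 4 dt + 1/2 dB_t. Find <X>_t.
<X>_t = t/4

For an Itô process dX_t = a(t) dt + b(t) dB_t, the quadratic variation is <X>_t = int_0^t b(s)^2 ds (the drift term does not contribute). Here b(s) = 1/2, so
  b(s)^2 = 1/4.
Integrating from 0 to t:
  <X>_t = int_0^t (1/4) ds = t/4.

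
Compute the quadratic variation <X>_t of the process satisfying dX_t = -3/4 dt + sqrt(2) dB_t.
<X>_t = 2*t

For an Itô process dX_t = a(t) dt + b(t) dB_t, the quadratic variation is <X>_t = int_0^t b(s)^2 ds (the drift term does not contribute). Here b(s) = sqrt(2), so
  b(s)^2 = 2.
Integrating from 0 to t:
  <X>_t = int_0^t (2) ds = 2*t.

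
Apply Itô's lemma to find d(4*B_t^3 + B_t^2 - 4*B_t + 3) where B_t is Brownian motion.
d(4*B_t^3 + B_t^2 - 4*B_t + 3) = (12*B_t + 1) dt + (12*B_t^2 + 2*B_t - 4) dB_t

Itô's formula for f(B_t) gives d f(B_t) = f'(B_t) dB_t + (1/2) f''(B_t) dt. Compute derivatives of f(x) = 4*x^3 + x^2 - 4*x + 3:
  f'(x)  = 12*x^2 + 2*x - 4
  f''(x) = 24*x + 2
Substitute x = B_t and multiply the f'' term by 1/2:
  drift     = (1/2) * (24*x + 2) evaluated at B_t = 12*B_t + 1
  diffusion = (12*x^2 + 2*x - 4) evaluated at B_t = 12*B_t^2 + 2*B_t - 4
Therefore d(4*B_t^3 + B_t^2 - 4*B_t + 3) = (12*B_t + 1) dt + (12*B_t^2 + 2*B_t - 4) dB_t.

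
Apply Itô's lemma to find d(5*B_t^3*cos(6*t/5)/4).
d(5*B_t^3*cos(6*t/5)/4) = (3*B_t*(-2*B_t^2*sin(6*t/5) + 5*cos(6*t/5))/4) dt + (15*B_t^2*cos(6*t/5)/4) dB_t

Itô's formula for f(t, x): d f(t, B_t) = (f_t + (1/2) f_xx) dt + f_x dB_t. Compute partials of f(t, x) = 5*x^3*cos(6*t/5)/4:
  f_t(t,x)  = -3*x^3*sin(6*t/5)/2
  f_x(t,x)  = 15*x^2*cos(6*t/5)/4
  f_xx(t,x) = 15*x*cos(6*t/5)/2
Assemble drift = f_t + (1/2) f_xx = 3*x*(-2*x^2*sin(6*t/5) + 5*cos(6*t/5))/4 and diffusion = f_x = 15*x^2*cos(6*t/5)/4. Substituting x = B_t:
  d(5*B_t^3*cos(6*t/5)/4) = (3*B_t*(-2*B_t^2*sin(6*t/5) + 5*cos(6*t/5))/4) dt + (15*B_t^2*cos(6*t/5)/4) dB_t.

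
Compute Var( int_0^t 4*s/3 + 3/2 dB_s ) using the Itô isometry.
Var = t*(64*t^2 + 216*t + 243)/108

The Itô integral of a deterministic integrand f(s) has mean 0 because each increment f(s) * (B_{s+ds} - B_s) has mean 0. By the Itô isometry:
  Var( int_0^t f(s) dB_s ) = E[ (int_0^t f(s) dB_s)^2 ] = int_0^t f(s)^2 ds.
Here f(s) = 4*s/3 + 3/2, so f(s)^2 = (8*s + 9)^2/36. Integrate:
  int_0^t ((8*s + 9)^2/36) ds = t*(64*t^2 + 216*t + 243)/108.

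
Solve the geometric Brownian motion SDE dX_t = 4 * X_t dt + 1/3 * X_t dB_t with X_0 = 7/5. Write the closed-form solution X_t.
X_t = 7/5 * exp((71/18) * t + (1/3) * B_t)

For GBM dX = mu X dt + sigma X dB with X_0 = x_0, apply Itô to Y = log X: dY = (mu - sigma^2/2) dt + sigma dB, so Y_t = log(x_0) + (mu - sigma^2/2) t + sigma B_t and hence X_t = x_0 * exp((mu - sigma^2/2) t + sigma B_t).
With mu = 4, sigma = 1/3, x_0 = 7/5, this gives:
  X_t = 7/5 * exp((71/18) * t + (1/3) * B_t).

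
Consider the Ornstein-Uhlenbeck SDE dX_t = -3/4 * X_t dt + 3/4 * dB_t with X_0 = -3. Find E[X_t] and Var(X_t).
E[X_t] = -3*exp(-3*t/4); Var(X_t) = 3/8 - 3*exp(-3*t/2)/8

The OU SDE dX = -theta X dt + sigma dB admits the integrating factor exp(theta t): d(exp(theta t) X_t) = sigma exp(theta t) dB_t. Integrating from 0 to t:
  X_t = x_0 * exp(-theta t) + sigma * int_0^t exp(-theta (t-s)) dB_s.
The Itô integral has mean 0 and (by the Itô isometry) variance sigma^2 * int_0^t exp(-2 theta (t - s)) ds = sigma^2 * (1 - exp(-2 theta t)) / (2 theta).
With theta = 3/4, sigma = 3/4, x_0 = -3:
  E[X_t] = -3 * exp(-3/4 t) = -3*exp(-3*t/4)
  Var(X_t) = (3/4)^2 * (1 - exp(-2*3/4 t)) / (2 * 3/4) = 3/8 - 3*exp(-3*t/2)/8.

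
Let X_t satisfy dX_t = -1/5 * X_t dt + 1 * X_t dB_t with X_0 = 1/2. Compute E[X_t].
E[X_t] = exp(-t/5)/2

For GBM dX = mu X dt + sigma X dB with X_0 = x_0, apply Itô to Y = log X: dY = (mu - sigma^2/2) dt + sigma dB, so Y_t = log(x_0) + (mu - sigma^2/2) t + sigma B_t and hence X_t = x_0 * exp((mu - sigma^2/2) t + sigma B_t).
With mu = -1/5, sigma = 1, x_0 = 1/2, this gives:
  X_t = 1/2 * exp((-7/10) * t + (1) * B_t).
Since sigma*B_t ~ Normal(0, sigma^2 t), E[exp(sigma*B_t)] = exp(sigma^2 t / 2); so E[X_t] = x_0 * exp((mu - sigma^2/2) t) * exp(sigma^2 t / 2) = x_0 * exp(mu t) = exp(-t/5)/2.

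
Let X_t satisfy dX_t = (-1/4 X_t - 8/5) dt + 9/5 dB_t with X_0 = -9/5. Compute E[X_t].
E[X_t] = -32/5 + 23*exp(-t/4)/5

Taking expectations and using E[dB_t] = 0, the mean m(t) = E[X_t] satisfies the ODE m'(t) = a m(t) + b with m(0) = x_0. With a = -1/4, b = -8/5, x_0 = -9/5, the solution is
  m(t) = x_0 * exp(a t) + (b/a) * (exp(a t) - 1)
       = (-9/5) * exp((-1/4) t) + ((-8/5)/(-1/4)) * (exp((-1/4) t) - 1)
       = -32/5 + 23*exp(-t/4)/5.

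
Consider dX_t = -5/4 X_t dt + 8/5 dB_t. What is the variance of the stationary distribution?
lim Var(X_t) = 128/125

The OU SDE dX = -theta X dt + sigma dB admits the integrating factor exp(theta t): d(exp(theta t) X_t) = sigma exp(theta t) dB_t. Integrating from 0 to t gives X_t = x_0 * exp(-theta t) + sigma * int_0^t exp(-theta (t-s)) dB_s for any initial x_0. The Itô integral has variance (by the Itô isometry) sigma^2 * int_0^t exp(-2 theta (t - s)) ds = sigma^2 * (1 - exp(-2 theta t)) / (2 theta), independent of x_0.
With theta = 5/4, sigma = 8/5:
  Var(X_t) = (8/5)^2 * (1 - exp(-2*5/4 t)) / (2 * 5/4) = 128/125 - 128*exp(-5*t/2)/125.
As t -> infinity, exp(-2*5/4 t) -> 0, so the stationary variance is sigma^2 / (2 theta) = 128/125.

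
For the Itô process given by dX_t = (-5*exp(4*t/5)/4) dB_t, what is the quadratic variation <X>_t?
<X>_t = 125*exp(8*t/5)/128 - 125/128

For an Itô process dX_t = a(t) dt + b(t) dB_t, the quadratic variation is <X>_t = int_0^t b(s)^2 ds (the drift term does not contribute). Here b(s) = -5*exp(4*s/5)/4, so
  b(s)^2 = 25*exp(8*s/5)/16.
Integrating from 0 to t:
  <X>_t = int_0^t (25*exp(8*s/5)/16) ds = 125*exp(8*t/5)/128 - 125/128.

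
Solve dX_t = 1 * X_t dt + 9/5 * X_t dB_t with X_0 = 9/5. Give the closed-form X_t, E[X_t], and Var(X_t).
X_t = 9/5 * exp((-31/50) t + (9/5) B_t); E[X_t] = 9*exp(t)/5; Var(X_t) = 81*(exp(81*t/25) - 1)*exp(2*t)/25

For GBM dX = mu X dt + sigma X dB with X_0 = x_0, apply Itô to Y = log X: dY = (mu - sigma^2/2) dt + sigma dB, so Y_t = log(x_0) + (mu - sigma^2/2) t + sigma B_t and hence X_t = x_0 * exp((mu - sigma^2/2) t + sigma B_t).
With mu = 1, sigma = 9/5, x_0 = 9/5, this gives:
  X_t = 9/5 * exp((-31/50) * t + (9/5) * B_t).
Since sigma*B_t ~ Normal(0, sigma^2 t), E[exp(sigma*B_t)] = exp(sigma^2 t / 2); so E[X_t] = x_0 * exp((mu - sigma^2/2) t) * exp(sigma^2 t / 2) = x_0 * exp(mu t) = 9*exp(t)/5.
Var(X_t) = E[X_t^2] - (E[X_t])^2 = x_0^2 * exp(2 mu t) * (exp(sigma^2 t) - 1) = 81*(exp(81*t/25) - 1)*exp(2*t)/25.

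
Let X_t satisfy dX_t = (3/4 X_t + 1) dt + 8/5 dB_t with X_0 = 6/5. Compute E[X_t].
E[X_t] = 38*exp(3*t/4)/15 - 4/3

Taking expectations and using E[dB_t] = 0, the mean m(t) = E[X_t] satisfies the ODE m'(t) = a m(t) + b with m(0) = x_0. With a = 3/4, b = 1, x_0 = 6/5, the solution is
  m(t) = x_0 * exp(a t) + (b/a) * (exp(a t) - 1)
       = (6/5) * exp((3/4) t) + (1/(3/4)) * (exp((3/4) t) - 1)
       = 38*exp(3*t/4)/15 - 4/3.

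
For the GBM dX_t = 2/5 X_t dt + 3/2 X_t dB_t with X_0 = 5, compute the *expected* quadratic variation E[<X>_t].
E[<X>_t] = 1125*exp(61*t/20)/61 - 1125/61

<X>_t = int_0^t ((3/2) * X_s)^2 ds. Taking expectation inside the integral: E[<X>_t] = (3/2)^2 * int_0^t E[X_s^2] ds. For GBM, E[X_s^2] = x_0^2 * exp((2 mu + sigma^2) s). Integrating:
  E[<X>_t] = (3/2)^2 * 5^2 * (exp((2*(2/5) + (3/2)^2) t) - 1) / (2*(2/5) + (3/2)^2)
           = (3/2)^2 * 5^2 * (exp((61/20) t) - 1) / (61/20) = 1125*exp(61*t/20)/61 - 1125/61.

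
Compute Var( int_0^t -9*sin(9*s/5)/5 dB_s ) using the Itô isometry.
Var = 81*t/50 - 9*sin(18*t/5)/20

The Itô integral of a deterministic integrand f(s) has mean 0 because each increment f(s) * (B_{s+ds} - B_s) has mean 0. By the Itô isometry:
  Var( int_0^t f(s) dB_s ) = E[ (int_0^t f(s) dB_s)^2 ] = int_0^t f(s)^2 ds.
Here f(s) = -9*sin(9*s/5)/5, so f(s)^2 = 81*sin(9*s/5)^2/25. Integrate:
  int_0^t (81*sin(9*s/5)^2/25) ds = 81*t/50 - 9*sin(18*t/5)/20.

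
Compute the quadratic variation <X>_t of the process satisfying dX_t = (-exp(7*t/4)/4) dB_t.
<X>_t = exp(7*t/2)/56 - 1/56

For an Itô process dX_t = a(t) dt + b(t) dB_t, the quadratic variation is <X>_t = int_0^t b(s)^2 ds (the drift term does not contribute). Here b(s) = -exp(7*s/4)/4, so
  b(s)^2 = exp(7*s/2)/16.
Integrating from 0 to t:
  <X>_t = int_0^t (exp(7*s/2)/16) ds = exp(7*t/2)/56 - 1/56.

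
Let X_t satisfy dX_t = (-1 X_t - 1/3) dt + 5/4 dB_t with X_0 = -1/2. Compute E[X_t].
E[X_t] = -1/3 - exp(-t)/6

Taking expectations and using E[dB_t] = 0, the mean m(t) = E[X_t] satisfies the ODE m'(t) = a m(t) + b with m(0) = x_0. With a = -1, b = -1/3, x_0 = -1/2, the solution is
  m(t) = x_0 * exp(a t) + (b/a) * (exp(a t) - 1)
       = (-1/2) * exp((-1) t) + ((-1/3)/(-1)) * (exp((-1) t) - 1)
       = -1/3 - exp(-t)/6.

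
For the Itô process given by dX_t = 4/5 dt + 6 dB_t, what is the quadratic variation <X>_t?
<X>_t = 36*t

For an Itô process dX_t = a(t) dt + b(t) dB_t, the quadratic variation is <X>_t = int_0^t b(s)^2 ds (the drift term does not contribute). Here b(s) = 6, so
  b(s)^2 = 36.
Integrating from 0 to t:
  <X>_t = int_0^t (36) ds = 36*t.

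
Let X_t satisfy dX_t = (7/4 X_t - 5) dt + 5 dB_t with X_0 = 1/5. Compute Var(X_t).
Var(X_t) = 50*exp(7*t/2)/7 - 50/7

The variance V(t) = Var(X_t) satisfies V'(t) = 2 a V(t) + c^2 with V(0) = 0 (drift coefficient is linear in X, diffusion is constant). With a = 7/4, c = 5, the solution is
  V(t) = (c^2 / (2 a)) * (exp(2 a t) - 1)
       = (5^2 / (2*(7/4))) * (exp((7/2) t) - 1)
       = 50*exp(7*t/2)/7 - 50/7.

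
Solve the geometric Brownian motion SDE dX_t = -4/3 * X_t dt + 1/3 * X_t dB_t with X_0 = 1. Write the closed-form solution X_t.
X_t = 1 * exp((-25/18) * t + (1/3) * B_t)

For GBM dX = mu X dt + sigma X dB with X_0 = x_0, apply Itô to Y = log X: dY = (mu - sigma^2/2) dt + sigma dB, so Y_t = log(x_0) + (mu - sigma^2/2) t + sigma B_t and hence X_t = x_0 * exp((mu - sigma^2/2) t + sigma B_t).
With mu = -4/3, sigma = 1/3, x_0 = 1, this gives:
  X_t = 1 * exp((-25/18) * t + (1/3) * B_t).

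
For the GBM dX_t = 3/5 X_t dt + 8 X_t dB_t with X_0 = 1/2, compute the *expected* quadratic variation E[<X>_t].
E[<X>_t] = 40*exp(326*t/5)/163 - 40/163

<X>_t = int_0^t (8 * X_s)^2 ds. Taking expectation inside the integral: E[<X>_t] = 8^2 * int_0^t E[X_s^2] ds. For GBM, E[X_s^2] = x_0^2 * exp((2 mu + sigma^2) s). Integrating:
  E[<X>_t] = 8^2 * (1/2)^2 * (exp((2*(3/5) + 8^2) t) - 1) / (2*(3/5) + 8^2)
           = 8^2 * (1/2)^2 * (exp((326/5) t) - 1) / (326/5) = 40*exp(326*t/5)/163 - 40/163.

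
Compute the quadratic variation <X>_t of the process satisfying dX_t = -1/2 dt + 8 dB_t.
<X>_t = 64*t

For an Itô process dX_t = a(t) dt + b(t) dB_t, the quadratic variation is <X>_t = int_0^t b(s)^2 ds (the drift term does not contribute). Here b(s) = 8, so
  b(s)^2 = 64.
Integrating from 0 to t:
  <X>_t = int_0^t (64) ds = 64*t.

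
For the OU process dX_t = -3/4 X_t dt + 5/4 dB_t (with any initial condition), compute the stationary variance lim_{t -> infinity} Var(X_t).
lim Var(X_t) = 25/24

The OU SDE dX = -theta X dt + sigma dB admits the integrating factor exp(theta t): d(exp(theta t) X_t) = sigma exp(theta t) dB_t. Integrating from 0 to t gives X_t = x_0 * exp(-theta t) + sigma * int_0^t exp(-theta (t-s)) dB_s for any initial x_0. The Itô integral has variance (by the Itô isometry) sigma^2 * int_0^t exp(-2 theta (t - s)) ds = sigma^2 * (1 - exp(-2 theta t)) / (2 theta), independent of x_0.
With theta = 3/4, sigma = 5/4:
  Var(X_t) = (5/4)^2 * (1 - exp(-2*3/4 t)) / (2 * 3/4) = 25/24 - 25*exp(-3*t/2)/24.
As t -> infinity, exp(-2*3/4 t) -> 0, so the stationary variance is sigma^2 / (2 theta) = 25/24.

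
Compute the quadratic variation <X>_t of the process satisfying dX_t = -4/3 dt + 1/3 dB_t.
<X>_t = t/9

For an Itô process dX_t = a(t) dt + b(t) dB_t, the quadratic variation is <X>_t = int_0^t b(s)^2 ds (the drift term does not contribute). Here b(s) = 1/3, so
  b(s)^2 = 1/9.
Integrating from 0 to t:
  <X>_t = int_0^t (1/9) ds = t/9.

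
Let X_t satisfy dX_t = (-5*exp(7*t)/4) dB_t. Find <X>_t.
<X>_t = 25*exp(14*t)/224 - 25/224

For an Itô process dX_t = a(t) dt + b(t) dB_t, the quadratic variation is <X>_t = int_0^t b(s)^2 ds (the drift term does not contribute). Here b(s) = -5*exp(7*s)/4, so
  b(s)^2 = 25*exp(14*s)/16.
Integrating from 0 to t:
  <X>_t = int_0^t (25*exp(14*s)/16) ds = 25*exp(14*t)/224 - 25/224.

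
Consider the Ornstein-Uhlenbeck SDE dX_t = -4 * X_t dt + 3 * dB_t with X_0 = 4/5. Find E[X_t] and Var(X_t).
E[X_t] = 4*exp(-4*t)/5; Var(X_t) = 9/8 - 9*exp(-8*t)/8

The OU SDE dX = -theta X dt + sigma dB admits the integrating factor exp(theta t): d(exp(theta t) X_t) = sigma exp(theta t) dB_t. Integrating from 0 to t:
  X_t = x_0 * exp(-theta t) + sigma * int_0^t exp(-theta (t-s)) dB_s.
The Itô integral has mean 0 and (by the Itô isometry) variance sigma^2 * int_0^t exp(-2 theta (t - s)) ds = sigma^2 * (1 - exp(-2 theta t)) / (2 theta).
With theta = 4, sigma = 3, x_0 = 4/5:
  E[X_t] = 4/5 * exp(-4 t) = 4*exp(-4*t)/5
  Var(X_t) = (3)^2 * (1 - exp(-2*4 t)) / (2 * 4) = 9/8 - 9*exp(-8*t)/8.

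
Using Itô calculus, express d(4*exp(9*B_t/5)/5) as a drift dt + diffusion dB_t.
d(4*exp(9*B_t/5)/5) = (162*exp(9*B_t/5)/125) dt + (36*exp(9*B_t/5)/25) dB_t

Itô's formula for f(B_t) gives d f(B_t) = f'(B_t) dB_t + (1/2) f''(B_t) dt. Compute derivatives of f(x) = 4*exp(9*x/5)/5:
  f'(x)  = 36*exp(9*x/5)/25
  f''(x) = 324*exp(9*x/5)/125
Substitute x = B_t and multiply the f'' term by 1/2:
  drift     = (1/2) * (324*exp(9*x/5)/125) evaluated at B_t = 162*exp(9*B_t/5)/125
  diffusion = (36*exp(9*x/5)/25) evaluated at B_t = 36*exp(9*B_t/5)/25
Therefore d(4*exp(9*B_t/5)/5) = (162*exp(9*B_t/5)/125) dt + (36*exp(9*B_t/5)/25) dB_t.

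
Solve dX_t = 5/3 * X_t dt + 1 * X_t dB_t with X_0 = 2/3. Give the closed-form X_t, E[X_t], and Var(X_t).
X_t = 2/3 * exp((7/6) t + (1) B_t); E[X_t] = 2*exp(5*t/3)/3; Var(X_t) = 4*(exp(t) - 1)*exp(10*t/3)/9

For GBM dX = mu X dt + sigma X dB with X_0 = x_0, apply Itô to Y = log X: dY = (mu - sigma^2/2) dt + sigma dB, so Y_t = log(x_0) + (mu - sigma^2/2) t + sigma B_t and hence X_t = x_0 * exp((mu - sigma^2/2) t + sigma B_t).
With mu = 5/3, sigma = 1, x_0 = 2/3, this gives:
  X_t = 2/3 * exp((7/6) * t + (1) * B_t).
Since sigma*B_t ~ Normal(0, sigma^2 t), E[exp(sigma*B_t)] = exp(sigma^2 t / 2); so E[X_t] = x_0 * exp((mu - sigma^2/2) t) * exp(sigma^2 t / 2) = x_0 * exp(mu t) = 2*exp(5*t/3)/3.
Var(X_t) = E[X_t^2] - (E[X_t])^2 = x_0^2 * exp(2 mu t) * (exp(sigma^2 t) - 1) = 4*(exp(t) - 1)*exp(10*t/3)/9.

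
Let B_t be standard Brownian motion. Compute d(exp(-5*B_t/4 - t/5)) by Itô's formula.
d(exp(-5*B_t/4 - t/5)) = (93*exp(-5*B_t/4 - t/5)/160) dt + (-5*exp(-5*B_t/4 - t/5)/4) dB_t

Itô's formula for f(t, x): d f(t, B_t) = (f_t + (1/2) f_xx) dt + f_x dB_t. Compute partials of f(t, x) = exp(-t/5 - 5*x/4):
  f_t(t,x)  = -exp(-t/5 - 5*x/4)/5
  f_x(t,x)  = -5*exp(-t/5 - 5*x/4)/4
  f_xx(t,x) = 25*exp(-t/5 - 5*x/4)/16
Assemble drift = f_t + (1/2) f_xx = 93*exp(-t/5 - 5*x/4)/160 and diffusion = f_x = -5*exp(-t/5 - 5*x/4)/4. Substituting x = B_t:
  d(exp(-5*B_t/4 - t/5)) = (93*exp(-5*B_t/4 - t/5)/160) dt + (-5*exp(-5*B_t/4 - t/5)/4) dB_t.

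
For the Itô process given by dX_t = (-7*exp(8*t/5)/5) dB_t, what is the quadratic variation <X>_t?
<X>_t = 49*exp(16*t/5)/80 - 49/80

For an Itô process dX_t = a(t) dt + b(t) dB_t, the quadratic variation is <X>_t = int_0^t b(s)^2 ds (the drift term does not contribute). Here b(s) = -7*exp(8*s/5)/5, so
  b(s)^2 = 49*exp(16*s/5)/25.
Integrating from 0 to t:
  <X>_t = int_0^t (49*exp(16*s/5)/25) ds = 49*exp(16*t/5)/80 - 49/80.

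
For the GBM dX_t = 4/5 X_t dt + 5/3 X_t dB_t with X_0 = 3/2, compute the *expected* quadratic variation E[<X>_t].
E[<X>_t] = 1125*exp(197*t/45)/788 - 1125/788

<X>_t = int_0^t ((5/3) * X_s)^2 ds. Taking expectation inside the integral: E[<X>_t] = (5/3)^2 * int_0^t E[X_s^2] ds. For GBM, E[X_s^2] = x_0^2 * exp((2 mu + sigma^2) s). Integrating:
  E[<X>_t] = (5/3)^2 * (3/2)^2 * (exp((2*(4/5) + (5/3)^2) t) - 1) / (2*(4/5) + (5/3)^2)
           = (5/3)^2 * (3/2)^2 * (exp((197/45) t) - 1) / (197/45) = 1125*exp(197*t/45)/788 - 1125/788.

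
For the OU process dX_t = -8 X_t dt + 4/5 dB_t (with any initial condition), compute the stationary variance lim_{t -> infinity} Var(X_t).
lim Var(X_t) = 1/25

The OU SDE dX = -theta X dt + sigma dB admits the integrating factor exp(theta t): d(exp(theta t) X_t) = sigma exp(theta t) dB_t. Integrating from 0 to t gives X_t = x_0 * exp(-theta t) + sigma * int_0^t exp(-theta (t-s)) dB_s for any initial x_0. The Itô integral has variance (by the Itô isometry) sigma^2 * int_0^t exp(-2 theta (t - s)) ds = sigma^2 * (1 - exp(-2 theta t)) / (2 theta), independent of x_0.
With theta = 8, sigma = 4/5:
  Var(X_t) = (4/5)^2 * (1 - exp(-2*8 t)) / (2 * 8) = 1/25 - exp(-16*t)/25.
As t -> infinity, exp(-2*8 t) -> 0, so the stationary variance is sigma^2 / (2 theta) = 1/25.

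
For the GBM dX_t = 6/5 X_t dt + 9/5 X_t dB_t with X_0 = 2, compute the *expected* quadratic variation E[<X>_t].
E[<X>_t] = 108*exp(141*t/25)/47 - 108/47

<X>_t = int_0^t ((9/5) * X_s)^2 ds. Taking expectation inside the integral: E[<X>_t] = (9/5)^2 * int_0^t E[X_s^2] ds. For GBM, E[X_s^2] = x_0^2 * exp((2 mu + sigma^2) s). Integrating:
  E[<X>_t] = (9/5)^2 * 2^2 * (exp((2*(6/5) + (9/5)^2) t) - 1) / (2*(6/5) + (9/5)^2)
           = (9/5)^2 * 2^2 * (exp((141/25) t) - 1) / (141/25) = 108*exp(141*t/25)/47 - 108/47.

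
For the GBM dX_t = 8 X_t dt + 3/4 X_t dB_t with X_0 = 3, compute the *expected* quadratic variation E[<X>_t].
E[<X>_t] = 81*exp(265*t/16)/265 - 81/265

<X>_t = int_0^t ((3/4) * X_s)^2 ds. Taking expectation inside the integral: E[<X>_t] = (3/4)^2 * int_0^t E[X_s^2] ds. For GBM, E[X_s^2] = x_0^2 * exp((2 mu + sigma^2) s). Integrating:
  E[<X>_t] = (3/4)^2 * 3^2 * (exp((2*8 + (3/4)^2) t) - 1) / (2*8 + (3/4)^2)
           = (3/4)^2 * 3^2 * (exp((265/16) t) - 1) / (265/16) = 81*exp(265*t/16)/265 - 81/265.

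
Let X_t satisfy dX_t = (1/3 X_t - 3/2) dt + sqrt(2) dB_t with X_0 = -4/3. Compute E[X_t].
E[X_t] = 9/2 - 35*exp(t/3)/6

Taking expectations and using E[dB_t] = 0, the mean m(t) = E[X_t] satisfies the ODE m'(t) = a m(t) + b with m(0) = x_0. With a = 1/3, b = -3/2, x_0 = -4/3, the solution is
  m(t) = x_0 * exp(a t) + (b/a) * (exp(a t) - 1)
       = (-4/3) * exp((1/3) t) + ((-3/2)/(1/3)) * (exp((1/3) t) - 1)
       = 9/2 - 35*exp(t/3)/6.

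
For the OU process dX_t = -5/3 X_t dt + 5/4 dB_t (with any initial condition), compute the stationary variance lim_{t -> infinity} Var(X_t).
lim Var(X_t) = 15/32

The OU SDE dX = -theta X dt + sigma dB admits the integrating factor exp(theta t): d(exp(theta t) X_t) = sigma exp(theta t) dB_t. Integrating from 0 to t gives X_t = x_0 * exp(-theta t) + sigma * int_0^t exp(-theta (t-s)) dB_s for any initial x_0. The Itô integral has variance (by the Itô isometry) sigma^2 * int_0^t exp(-2 theta (t - s)) ds = sigma^2 * (1 - exp(-2 theta t)) / (2 theta), independent of x_0.
With theta = 5/3, sigma = 5/4:
  Var(X_t) = (5/4)^2 * (1 - exp(-2*5/3 t)) / (2 * 5/3) = 15/32 - 15*exp(-10*t/3)/32.
As t -> infinity, exp(-2*5/3 t) -> 0, so the stationary variance is sigma^2 / (2 theta) = 15/32.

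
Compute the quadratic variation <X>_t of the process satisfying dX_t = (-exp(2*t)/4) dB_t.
<X>_t = exp(4*t)/64 - 1/64

For an Itô process dX_t = a(t) dt + b(t) dB_t, the quadratic variation is <X>_t = int_0^t b(s)^2 ds (the drift term does not contribute). Here b(s) = -exp(2*s)/4, so
  b(s)^2 = exp(4*s)/16.
Integrating from 0 to t:
  <X>_t = int_0^t (exp(4*s)/16) ds = exp(4*t)/64 - 1/64.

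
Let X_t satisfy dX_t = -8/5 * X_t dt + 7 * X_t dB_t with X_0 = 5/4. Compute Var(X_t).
Var(X_t) = (25*exp(49*t) - 25)*exp(-16*t/5)/16

For GBM dX = mu X dt + sigma X dB with X_0 = x_0, apply Itô to Y = log X: dY = (mu - sigma^2/2) dt + sigma dB, so Y_t = log(x_0) + (mu - sigma^2/2) t + sigma B_t and hence X_t = x_0 * exp((mu - sigma^2/2) t + sigma B_t).
With mu = -8/5, sigma = 7, x_0 = 5/4, this gives:
  X_t = 5/4 * exp((-261/10) * t + (7) * B_t).
Since sigma*B_t ~ Normal(0, sigma^2 t), E[exp(sigma*B_t)] = exp(sigma^2 t / 2); so E[X_t] = x_0 * exp((mu - sigma^2/2) t) * exp(sigma^2 t / 2) = x_0 * exp(mu t) = 5*exp(-8*t/5)/4.
Var(X_t) = E[X_t^2] - (E[X_t])^2 = x_0^2 * exp(2 mu t) * (exp(sigma^2 t) - 1) = (25*exp(49*t) - 25)*exp(-16*t/5)/16.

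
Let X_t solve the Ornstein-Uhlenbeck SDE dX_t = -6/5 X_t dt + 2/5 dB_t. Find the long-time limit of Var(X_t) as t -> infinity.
lim Var(X_t) = 1/15

The OU SDE dX = -theta X dt + sigma dB admits the integrating factor exp(theta t): d(exp(theta t) X_t) = sigma exp(theta t) dB_t. Integrating from 0 to t gives X_t = x_0 * exp(-theta t) + sigma * int_0^t exp(-theta (t-s)) dB_s for any initial x_0. The Itô integral has variance (by the Itô isometry) sigma^2 * int_0^t exp(-2 theta (t - s)) ds = sigma^2 * (1 - exp(-2 theta t)) / (2 theta), independent of x_0.
With theta = 6/5, sigma = 2/5:
  Var(X_t) = (2/5)^2 * (1 - exp(-2*6/5 t)) / (2 * 6/5) = 1/15 - exp(-12*t/5)/15.
As t -> infinity, exp(-2*6/5 t) -> 0, so the stationary variance is sigma^2 / (2 theta) = 1/15.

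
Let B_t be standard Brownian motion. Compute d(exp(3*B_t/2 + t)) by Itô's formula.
d(exp(3*B_t/2 + t)) = (17*exp(3*B_t/2 + t)/8) dt + (3*exp(3*B_t/2 + t)/2) dB_t

Itô's formula for f(t, x): d f(t, B_t) = (f_t + (1/2) f_xx) dt + f_x dB_t. Compute partials of f(t, x) = exp(t + 3*x/2):
  f_t(t,x)  = exp(t + 3*x/2)
  f_x(t,x)  = 3*exp(t + 3*x/2)/2
  f_xx(t,x) = 9*exp(t + 3*x/2)/4
Assemble drift = f_t + (1/2) f_xx = 17*exp(t + 3*x/2)/8 and diffusion = f_x = 3*exp(t + 3*x/2)/2. Substituting x = B_t:
  d(exp(3*B_t/2 + t)) = (17*exp(3*B_t/2 + t)/8) dt + (3*exp(3*B_t/2 + t)/2) dB_t.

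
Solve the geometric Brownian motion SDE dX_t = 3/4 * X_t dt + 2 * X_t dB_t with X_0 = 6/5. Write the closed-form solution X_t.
X_t = 6/5 * exp((-5/4) * t + (2) * B_t)

For GBM dX = mu X dt + sigma X dB with X_0 = x_0, apply Itô to Y = log X: dY = (mu - sigma^2/2) dt + sigma dB, so Y_t = log(x_0) + (mu - sigma^2/2) t + sigma B_t and hence X_t = x_0 * exp((mu - sigma^2/2) t + sigma B_t).
With mu = 3/4, sigma = 2, x_0 = 6/5, this gives:
  X_t = 6/5 * exp((-5/4) * t + (2) * B_t).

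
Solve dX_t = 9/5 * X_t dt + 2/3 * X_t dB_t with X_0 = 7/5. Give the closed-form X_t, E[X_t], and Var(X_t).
X_t = 7/5 * exp((71/45) t + (2/3) B_t); E[X_t] = 7*exp(9*t/5)/5; Var(X_t) = 49*(exp(4*t/9) - 1)*exp(18*t/5)/25

For GBM dX = mu X dt + sigma X dB with X_0 = x_0, apply Itô to Y = log X: dY = (mu - sigma^2/2) dt + sigma dB, so Y_t = log(x_0) + (mu - sigma^2/2) t + sigma B_t and hence X_t = x_0 * exp((mu - sigma^2/2) t + sigma B_t).
With mu = 9/5, sigma = 2/3, x_0 = 7/5, this gives:
  X_t = 7/5 * exp((71/45) * t + (2/3) * B_t).
Since sigma*B_t ~ Normal(0, sigma^2 t), E[exp(sigma*B_t)] = exp(sigma^2 t / 2); so E[X_t] = x_0 * exp((mu - sigma^2/2) t) * exp(sigma^2 t / 2) = x_0 * exp(mu t) = 7*exp(9*t/5)/5.
Var(X_t) = E[X_t^2] - (E[X_t])^2 = x_0^2 * exp(2 mu t) * (exp(sigma^2 t) - 1) = 49*(exp(4*t/9) - 1)*exp(18*t/5)/25.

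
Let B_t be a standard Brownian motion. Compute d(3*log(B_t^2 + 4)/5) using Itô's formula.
d(3*log(B_t^2 + 4)/5) = (3*(4 - B_t^2)/(5*(B_t^2 + 4)^2)) dt + (6*B_t/(5*(B_t^2 + 4))) dB_t

Itô's formula for f(B_t) gives d f(B_t) = f'(B_t) dB_t + (1/2) f''(B_t) dt. Compute derivatives of f(x) = 3*log(x^2 + 4)/5:
  f'(x)  = 6*x/(5*(x^2 + 4))
  f''(x) = 6*(4 - x^2)/(5*(x^2 + 4)^2)
Substitute x = B_t and multiply the f'' term by 1/2:
  drift     = (1/2) * (6*(4 - x^2)/(5*(x^2 + 4)^2)) evaluated at B_t = 3*(4 - B_t^2)/(5*(B_t^2 + 4)^2)
  diffusion = (6*x/(5*(x^2 + 4))) evaluated at B_t = 6*B_t/(5*(B_t^2 + 4))
Therefore d(3*log(B_t^2 + 4)/5) = (3*(4 - B_t^2)/(5*(B_t^2 + 4)^2)) dt + (6*B_t/(5*(B_t^2 + 4))) dB_t.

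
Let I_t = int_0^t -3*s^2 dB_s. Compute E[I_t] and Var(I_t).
E[I_t] = 0; Var(I_t) = 9*t^5/5

The Itô integral of a deterministic integrand f(s) has mean 0 because each increment f(s) * (B_{s+ds} - B_s) has mean 0. By the Itô isometry:
  Var( int_0^t f(s) dB_s ) = E[ (int_0^t f(s) dB_s)^2 ] = int_0^t f(s)^2 ds.
Here f(s) = -3*s^2, so f(s)^2 = 9*s^4. Integrate:
  int_0^t (9*s^4) ds = 9*t^5/5.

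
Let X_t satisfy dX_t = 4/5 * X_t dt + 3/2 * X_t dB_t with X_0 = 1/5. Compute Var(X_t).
Var(X_t) = (exp(9*t/4) - 1)*exp(8*t/5)/25

For GBM dX = mu X dt + sigma X dB with X_0 = x_0, apply Itô to Y = log X: dY = (mu - sigma^2/2) dt + sigma dB, so Y_t = log(x_0) + (mu - sigma^2/2) t + sigma B_t and hence X_t = x_0 * exp((mu - sigma^2/2) t + sigma B_t).
With mu = 4/5, sigma = 3/2, x_0 = 1/5, this gives:
  X_t = 1/5 * exp((-13/40) * t + (3/2) * B_t).
Since sigma*B_t ~ Normal(0, sigma^2 t), E[exp(sigma*B_t)] = exp(sigma^2 t / 2); so E[X_t] = x_0 * exp((mu - sigma^2/2) t) * exp(sigma^2 t / 2) = x_0 * exp(mu t) = exp(4*t/5)/5.
Var(X_t) = E[X_t^2] - (E[X_t])^2 = x_0^2 * exp(2 mu t) * (exp(sigma^2 t) - 1) = (exp(9*t/4) - 1)*exp(8*t/5)/25.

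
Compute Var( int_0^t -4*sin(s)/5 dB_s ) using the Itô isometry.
Var = 8*t/25 - 4*sin(2*t)/25

The Itô integral of a deterministic integrand f(s) has mean 0 because each increment f(s) * (B_{s+ds} - B_s) has mean 0. By the Itô isometry:
  Var( int_0^t f(s) dB_s ) = E[ (int_0^t f(s) dB_s)^2 ] = int_0^t f(s)^2 ds.
Here f(s) = -4*sin(s)/5, so f(s)^2 = 16*sin(s)^2/25. Integrate:
  int_0^t (16*sin(s)^2/25) ds = 8*t/25 - 4*sin(2*t)/25.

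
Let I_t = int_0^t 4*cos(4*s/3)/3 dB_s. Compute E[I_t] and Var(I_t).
E[I_t] = 0; Var(I_t) = 8*t/9 + 2*sin(4*t/3)*cos(4*t/3)/3

The Itô integral of a deterministic integrand f(s) has mean 0 because each increment f(s) * (B_{s+ds} - B_s) has mean 0. By the Itô isometry:
  Var( int_0^t f(s) dB_s ) = E[ (int_0^t f(s) dB_s)^2 ] = int_0^t f(s)^2 ds.
Here f(s) = 4*cos(4*s/3)/3, so f(s)^2 = 16*cos(4*s/3)^2/9. Integrate:
  int_0^t (16*cos(4*s/3)^2/9) ds = 8*t/9 + 2*sin(4*t/3)*cos(4*t/3)/3.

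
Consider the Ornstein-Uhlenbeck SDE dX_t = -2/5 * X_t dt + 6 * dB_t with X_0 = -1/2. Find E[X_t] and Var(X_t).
E[X_t] = -exp(-2*t/5)/2; Var(X_t) = 45 - 45*exp(-4*t/5)

The OU SDE dX = -theta X dt + sigma dB admits the integrating factor exp(theta t): d(exp(theta t) X_t) = sigma exp(theta t) dB_t. Integrating from 0 to t:
  X_t = x_0 * exp(-theta t) + sigma * int_0^t exp(-theta (t-s)) dB_s.
The Itô integral has mean 0 and (by the Itô isometry) variance sigma^2 * int_0^t exp(-2 theta (t - s)) ds = sigma^2 * (1 - exp(-2 theta t)) / (2 theta).
With theta = 2/5, sigma = 6, x_0 = -1/2:
  E[X_t] = -1/2 * exp(-2/5 t) = -exp(-2*t/5)/2
  Var(X_t) = (6)^2 * (1 - exp(-2*2/5 t)) / (2 * 2/5) = 45 - 45*exp(-4*t/5).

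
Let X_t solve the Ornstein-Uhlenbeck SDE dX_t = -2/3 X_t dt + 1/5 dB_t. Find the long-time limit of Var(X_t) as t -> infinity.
lim Var(X_t) = 3/100

The OU SDE dX = -theta X dt + sigma dB admits the integrating factor exp(theta t): d(exp(theta t) X_t) = sigma exp(theta t) dB_t. Integrating from 0 to t gives X_t = x_0 * exp(-theta t) + sigma * int_0^t exp(-theta (t-s)) dB_s for any initial x_0. The Itô integral has variance (by the Itô isometry) sigma^2 * int_0^t exp(-2 theta (t - s)) ds = sigma^2 * (1 - exp(-2 theta t)) / (2 theta), independent of x_0.
With theta = 2/3, sigma = 1/5:
  Var(X_t) = (1/5)^2 * (1 - exp(-2*2/3 t)) / (2 * 2/3) = 3/100 - 3*exp(-4*t/3)/100.
As t -> infinity, exp(-2*2/3 t) -> 0, so the stationary variance is sigma^2 / (2 theta) = 3/100.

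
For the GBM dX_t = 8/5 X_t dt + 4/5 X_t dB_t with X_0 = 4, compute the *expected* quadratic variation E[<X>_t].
E[<X>_t] = 8*exp(96*t/25)/3 - 8/3

<X>_t = int_0^t ((4/5) * X_s)^2 ds. Taking expectation inside the integral: E[<X>_t] = (4/5)^2 * int_0^t E[X_s^2] ds. For GBM, E[X_s^2] = x_0^2 * exp((2 mu + sigma^2) s). Integrating:
  E[<X>_t] = (4/5)^2 * 4^2 * (exp((2*(8/5) + (4/5)^2) t) - 1) / (2*(8/5) + (4/5)^2)
           = (4/5)^2 * 4^2 * (exp((96/25) t) - 1) / (96/25) = 8*exp(96*t/25)/3 - 8/3.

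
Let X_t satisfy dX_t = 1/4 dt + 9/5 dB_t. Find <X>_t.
<X>_t = 81*t/25

For an Itô process dX_t = a(t) dt + b(t) dB_t, the quadratic variation is <X>_t = int_0^t b(s)^2 ds (the drift term does not contribute). Here b(s) = 9/5, so
  b(s)^2 = 81/25.
Integrating from 0 to t:
  <X>_t = int_0^t (81/25) ds = 81*t/25.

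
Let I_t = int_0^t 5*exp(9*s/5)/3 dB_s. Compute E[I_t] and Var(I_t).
E[I_t] = 0; Var(I_t) = 125*exp(18*t/5)/162 - 125/162

The Itô integral of a deterministic integrand f(s) has mean 0 because each increment f(s) * (B_{s+ds} - B_s) has mean 0. By the Itô isometry:
  Var( int_0^t f(s) dB_s ) = E[ (int_0^t f(s) dB_s)^2 ] = int_0^t f(s)^2 ds.
Here f(s) = 5*exp(9*s/5)/3, so f(s)^2 = 25*exp(18*s/5)/9. Integrate:
  int_0^t (25*exp(18*s/5)/9) ds = 125*exp(18*t/5)/162 - 125/162.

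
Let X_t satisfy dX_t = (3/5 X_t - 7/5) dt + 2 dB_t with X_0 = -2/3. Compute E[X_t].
E[X_t] = 7/3 - 3*exp(3*t/5)

Taking expectations and using E[dB_t] = 0, the mean m(t) = E[X_t] satisfies the ODE m'(t) = a m(t) + b with m(0) = x_0. With a = 3/5, b = -7/5, x_0 = -2/3, the solution is
  m(t) = x_0 * exp(a t) + (b/a) * (exp(a t) - 1)
       = (-2/3) * exp((3/5) t) + ((-7/5)/(3/5)) * (exp((3/5) t) - 1)
       = 7/3 - 3*exp(3*t/5).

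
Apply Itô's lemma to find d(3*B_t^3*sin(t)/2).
d(3*B_t^3*sin(t)/2) = (3*B_t*(B_t^2*cos(t) + 3*sin(t))/2) dt + (9*B_t^2*sin(t)/2) dB_t

Itô's formula for f(t, x): d f(t, B_t) = (f_t + (1/2) f_xx) dt + f_x dB_t. Compute partials of f(t, x) = 3*x^3*sin(t)/2:
  f_t(t,x)  = 3*x^3*cos(t)/2
  f_x(t,x)  = 9*x^2*sin(t)/2
  f_xx(t,x) = 9*x*sin(t)
Assemble drift = f_t + (1/2) f_xx = 3*x*(x^2*cos(t) + 3*sin(t))/2 and diffusion = f_x = 9*x^2*sin(t)/2. Substituting x = B_t:
  d(3*B_t^3*sin(t)/2) = (3*B_t*(B_t^2*cos(t) + 3*sin(t))/2) dt + (9*B_t^2*sin(t)/2) dB_t.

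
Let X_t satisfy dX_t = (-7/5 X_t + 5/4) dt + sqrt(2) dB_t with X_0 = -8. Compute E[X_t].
E[X_t] = 25/28 - 249*exp(-7*t/5)/28

Taking expectations and using E[dB_t] = 0, the mean m(t) = E[X_t] satisfies the ODE m'(t) = a m(t) + b with m(0) = x_0. With a = -7/5, b = 5/4, x_0 = -8, the solution is
  m(t) = x_0 * exp(a t) + (b/a) * (exp(a t) - 1)
       = (-8) * exp((-7/5) t) + ((5/4)/(-7/5)) * (exp((-7/5) t) - 1)
       = 25/28 - 249*exp(-7*t/5)/28.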